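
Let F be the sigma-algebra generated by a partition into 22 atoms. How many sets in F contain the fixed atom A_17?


Each element of F is a union of some subset S of the 22 atoms.
The element contains A_17 iff A_17 is in S.
So we count subsets S of {A_1,...,A_22} with A_17 in S: choose freely among the other 21 atoms.
Count = 2^(22-1) = 2^21 = 2097152.


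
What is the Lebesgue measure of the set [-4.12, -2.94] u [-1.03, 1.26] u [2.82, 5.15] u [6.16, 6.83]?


For pairwise disjoint intervals, m(union) = sum of lengths.
= (-2.94 - -4.12) + (1.26 - -1.03) + (5.15 - 2.82) + (6.83 - 6.16)
= 1.18 + 2.29 + 2.33 + 0.67
= 6.47


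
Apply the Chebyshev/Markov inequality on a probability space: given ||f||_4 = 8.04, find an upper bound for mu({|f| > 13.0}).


Chebyshev/Markov inequality: mu(|f| > eps) <= (||f||_p / eps)^p
Step 1: ||f||_4 / eps = 8.04 / 13.0 = 0.618462
Step 2: Raise to power p = 4:
  (0.618462)^4 = 0.146302
Step 3: Therefore mu(|f| > 13.0) <= 0.146302


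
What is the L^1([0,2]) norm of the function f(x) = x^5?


Step 1: ||f||_1 = (integral_0^2 |x^5|^1 dx)^(1/1)
     = (integral_0^2 x^5 dx)^(1/1)
Step 2: integral_0^2 x^5 dx = [x^6/(6)] from 0 to 2 = 2^6/6
     = 64/6 = 10.666667
Step 3: ||f||_1 = (10.666667)^(1/1) = 10.666667


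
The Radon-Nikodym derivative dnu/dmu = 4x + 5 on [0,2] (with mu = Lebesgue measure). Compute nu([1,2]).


nu(A) = integral_A (dnu/dmu) dmu = integral_1^2 (4x + 5) dx
Step 1: Antiderivative F(x) = (4/2)x^2 + 5x
Step 2: F(2) = (4/2)*2^2 + 5*2 = 8 + 10 = 18
Step 3: F(1) = (4/2)*1^2 + 5*1 = 2 + 5 = 7
Step 4: nu([1,2]) = F(2) - F(1) = 18 - 7 = 11


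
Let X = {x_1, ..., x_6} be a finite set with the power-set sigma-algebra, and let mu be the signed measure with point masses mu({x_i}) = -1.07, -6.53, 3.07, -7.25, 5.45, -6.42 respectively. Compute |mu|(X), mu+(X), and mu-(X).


Step 1: Every measurable set is a union of atoms (the cells / points), so a Hahn decomposition is
  obtained by grouping atoms by sign: P = union of atoms with mu > 0, N = union of the remaining atoms.
  Atoms in P (indices): 3, 5;  atoms in N (indices): 1, 2, 4, 6
  Positive values: 3.07, 5.45
  Negative values: -1.07, -6.53, -7.25, -6.42
Step 2: mu+(X) = mu(P) = sum of positive atom values = 8.52
Step 3: mu-(X) = -mu(N) = sum of |negative atom values| = 21.27
Step 4: |mu|(X) = mu+(X) + mu-(X) = 8.52 + 21.27 = 29.79


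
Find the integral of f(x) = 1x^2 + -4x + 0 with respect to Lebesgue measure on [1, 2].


The Lebesgue integral of a Riemann-integrable function agrees with the Riemann integral.
Antiderivative F(x) = (1/3)x^3 + (-4/2)x^2 + 0x
F(2) = (1/3)*2^3 + (-4/2)*2^2 + 0*2
     = (1/3)*8 + (-4/2)*4 + 0*2
     = 2.666667 + -8 + 0
     = -5.333333
F(1) = -1.666667
Integral = F(2) - F(1) = -5.333333 - -1.666667 = -3.666667


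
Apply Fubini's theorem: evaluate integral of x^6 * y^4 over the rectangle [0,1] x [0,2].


By Fubini's theorem, the double integral factors as a product of single integrals:
Step 1: integral_0^1 x^6 dx = [x^7/7] from 0 to 1
     = 1^7/7 = 0.142857
Step 2: integral_0^2 y^4 dy = [y^5/5] from 0 to 2
     = 2^5/5 = 6.4
Step 3: Double integral = 0.142857 * 6.4 = 0.914286


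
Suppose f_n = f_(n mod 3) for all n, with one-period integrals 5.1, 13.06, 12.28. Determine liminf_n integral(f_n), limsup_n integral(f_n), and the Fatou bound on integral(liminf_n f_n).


The sequence (integral(f_n)) is periodic with period 3, repeating the values 5.1, 13.06, 12.28 indefinitely.
Step 1: For a periodic sequence, every tail (a_m, a_(m+1), ...) contains all 3 period values infinitely often.
Step 2: Hence inf of every tail = min of the period values = min(5.1, 13.06, 12.28) = 5.1.
        liminf_n integral(f_n) = sup over m of (inf of tail from m) = 5.1.
Step 3: Similarly sup of every tail = max of the period values = 13.06.
        limsup_n integral(f_n) = 13.06.
Step 4: Fatou's lemma: integral(liminf_n f_n) <= liminf_n integral(f_n) = 5.1.
        So the integral of the pointwise liminf is at most 5.1.


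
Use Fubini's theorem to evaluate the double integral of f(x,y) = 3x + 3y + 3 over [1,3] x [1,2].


By Fubini, integrate in x first, then y.
Step 1: Fix y, integrate over x in [1,3]:
  integral(3x + 3y + 3, x=1..3)
  = 3*(3^2 - 1^2)/2 + (3y + 3)*(3 - 1)
  = 12 + (3y + 3)*2
  = 12 + 6y + 6
  = 18 + 6y
Step 2: Integrate over y in [1,2]:
  integral(18 + 6y, y=1..2)
  = 18*1 + 6*(2^2 - 1^2)/2
  = 18 + 9
  = 27


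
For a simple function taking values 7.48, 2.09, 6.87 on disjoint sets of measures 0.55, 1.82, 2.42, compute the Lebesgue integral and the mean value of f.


Step 1: Integral = sum(value_i * measure_i)
= 7.48*0.55 + 2.09*1.82 + 6.87*2.42
= 4.114 + 3.8038 + 16.6254
= 24.5432
Step 2: Total measure of domain = 0.55 + 1.82 + 2.42 = 4.79
Step 3: Average value = 24.5432 / 4.79 = 5.123841


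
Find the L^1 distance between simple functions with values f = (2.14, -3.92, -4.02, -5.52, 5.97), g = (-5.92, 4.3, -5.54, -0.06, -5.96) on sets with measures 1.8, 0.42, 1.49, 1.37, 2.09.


Step 1: Compute differences f_i - g_i:
  2.14 - -5.92 = 8.06
  -3.92 - 4.3 = -8.22
  -4.02 - -5.54 = 1.52
  -5.52 - -0.06 = -5.46
  5.97 - -5.96 = 11.93
Step 2: Compute |diff|^1 * measure for each set:
  |8.06|^1 * 1.8 = 8.06 * 1.8 = 14.508
  |-8.22|^1 * 0.42 = 8.22 * 0.42 = 3.4524
  |1.52|^1 * 1.49 = 1.52 * 1.49 = 2.2648
  |-5.46|^1 * 1.37 = 5.46 * 1.37 = 7.4802
  |11.93|^1 * 2.09 = 11.93 * 2.09 = 24.9337
Step 3: Sum = 52.6391
Step 4: ||f-g||_1 = (52.6391)^(1/1) = 52.6391


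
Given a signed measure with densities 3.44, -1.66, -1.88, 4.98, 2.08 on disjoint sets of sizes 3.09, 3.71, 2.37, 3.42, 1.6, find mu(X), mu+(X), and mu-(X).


Step 1: Compute signed measure on each set:
  Set 1: 3.44 * 3.09 = 10.6296
  Set 2: -1.66 * 3.71 = -6.1586
  Set 3: -1.88 * 2.37 = -4.4556
  Set 4: 4.98 * 3.42 = 17.0316
  Set 5: 2.08 * 1.6 = 3.328
Step 2: Total signed measure = (10.6296) + (-6.1586) + (-4.4556) + (17.0316) + (3.328)
     = 20.375
Step 3: Positive part mu+(X) = sum of positive contributions = 30.9892
Step 4: Negative part mu-(X) = |sum of negative contributions| = 10.6142


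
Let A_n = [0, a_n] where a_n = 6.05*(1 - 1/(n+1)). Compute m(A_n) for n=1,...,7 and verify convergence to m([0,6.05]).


By continuity of measure from below: if A_n increases to A, then m(A_n) -> m(A).
Here A = [0, 6.05], so m(A) = 6.05
Step 1: a_1 = 6.05*(1 - 1/2) = 3.025, m(A_1) = 3.025
Step 2: a_2 = 6.05*(1 - 1/3) = 4.0333, m(A_2) = 4.0333
Step 3: a_3 = 6.05*(1 - 1/4) = 4.5375, m(A_3) = 4.5375
Step 4: a_4 = 6.05*(1 - 1/5) = 4.84, m(A_4) = 4.84
Step 5: a_5 = 6.05*(1 - 1/6) = 5.0417, m(A_5) = 5.0417
Step 6: a_6 = 6.05*(1 - 1/7) = 5.1857, m(A_6) = 5.1857
Step 7: a_7 = 6.05*(1 - 1/8) = 5.2938, m(A_7) = 5.2938
Limit: m(A_n) -> m([0,6.05]) = 6.05


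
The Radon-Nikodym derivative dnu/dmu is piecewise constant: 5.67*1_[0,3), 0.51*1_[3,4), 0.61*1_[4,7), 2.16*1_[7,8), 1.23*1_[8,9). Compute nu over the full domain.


Integrate each piece of the Radon-Nikodym derivative:
Step 1: integral_0^3 5.67 dx = 5.67*(3-0) = 5.67*3 = 17.01
Step 2: integral_3^4 0.51 dx = 0.51*(4-3) = 0.51*1 = 0.51
Step 3: integral_4^7 0.61 dx = 0.61*(7-4) = 0.61*3 = 1.83
Step 4: integral_7^8 2.16 dx = 2.16*(8-7) = 2.16*1 = 2.16
Step 5: integral_8^9 1.23 dx = 1.23*(9-8) = 1.23*1 = 1.23
Total: 17.01 + 0.51 + 1.83 + 2.16 + 1.23 = 22.74


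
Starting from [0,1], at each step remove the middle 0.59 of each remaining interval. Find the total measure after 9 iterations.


Step 1: At each step, fraction remaining = 1 - 0.59 = 0.41
Step 2: After 9 steps, measure = (0.41)^9
Result = 3.273819e-04


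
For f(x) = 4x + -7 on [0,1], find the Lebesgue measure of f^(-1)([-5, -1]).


f^(-1)([-5, -1]) = {x : -5 <= 4x + -7 <= -1}
Solving: (-5 - -7)/4 <= x <= (-1 - -7)/4
= [0.5, 1.5]
Intersecting with [0,1]: [0.5, 1]
Measure = 1 - 0.5 = 0.5


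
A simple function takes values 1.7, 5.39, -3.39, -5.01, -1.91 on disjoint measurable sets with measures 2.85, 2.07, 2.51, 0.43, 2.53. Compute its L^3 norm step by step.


Step 1: Compute |f_i|^3 for each value:
  |1.7|^3 = 4.913
  |5.39|^3 = 156.590819
  |-3.39|^3 = 38.958219
  |-5.01|^3 = 125.751501
  |-1.91|^3 = 6.967871
Step 2: Multiply by measures and sum:
  4.913 * 2.85 = 14.00205
  156.590819 * 2.07 = 324.142995
  38.958219 * 2.51 = 97.78513
  125.751501 * 0.43 = 54.073145
  6.967871 * 2.53 = 17.628714
Sum = 14.00205 + 324.142995 + 97.78513 + 54.073145 + 17.628714 = 507.632034
Step 3: Take the p-th root:
||f||_3 = (507.632034)^(1/3) = 7.977185


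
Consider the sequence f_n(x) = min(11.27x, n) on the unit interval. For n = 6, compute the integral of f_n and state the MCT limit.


f(x) = 11.27x on [0,1]; f_n(x) = min(11.27x, n). At n = 6:
Step 1: f(x) reaches 6 at x = 6/11.27 = 0.532387
Step 2: integral(f_6) = integral(11.27x, 0, 0.532387) + integral(6, 0.532387, 1)
       = 11.27*0.532387^2/2 + 6*(1 - 0.532387)
       = 1.597161 + 2.805679
       = 4.402839
Step 3: As n -> infinity, f_n increases to f, so by MCT integral(f_n) -> integral(f) = 11.27/2 = 5.635.
Convergence: integral(f_6) = 4.402839 -> 5.635 as n -> infinity


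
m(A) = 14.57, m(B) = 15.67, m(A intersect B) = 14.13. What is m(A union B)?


By inclusion-exclusion: m(A u B) = m(A) + m(B) - m(A n B)
= 14.57 + 15.67 - 14.13
= 16.11


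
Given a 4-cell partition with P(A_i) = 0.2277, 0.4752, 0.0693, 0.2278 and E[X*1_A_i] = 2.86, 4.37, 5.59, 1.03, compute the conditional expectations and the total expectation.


For each cell A_i: E[X|A_i] = E[X*1_A_i] / P(A_i)
Step 1: E[X|A_1] = 2.86 / 0.2277 = 12.560386
Step 2: E[X|A_2] = 4.37 / 0.4752 = 9.196128
Step 3: E[X|A_3] = 5.59 / 0.0693 = 80.663781
Step 4: E[X|A_4] = 1.03 / 0.2278 = 4.52151
Verification: E[X] = sum E[X*1_A_i] = 2.86 + 4.37 + 5.59 + 1.03 = 13.85


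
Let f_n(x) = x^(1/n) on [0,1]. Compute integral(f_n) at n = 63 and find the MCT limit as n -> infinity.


At n = 63: f_63(x) = x^(1/63).
Step 1: integral(x^(1/63), 0, 1) = [x^(1/63+1) / (1/63+1)] from 0 to 1
     = 1 / (1/63 + 1) = 1 / ((63+1)/63) = 63/(63+1)
     = 63/64 = 0.984375
Step 2: As n -> infinity, f_n(x) = x^(1/n) -> 1 for x in (0,1], and f_n is increasing in n.
By MCT, lim_n integral(f_n) = integral(lim_n f_n) = integral(1, 0, 1) = 1.
Step 3: Verify convergence: 63/64 = 0.984375 -> 1


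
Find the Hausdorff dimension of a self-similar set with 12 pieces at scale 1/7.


For a self-similar set with N copies scaled by 1/r:
dim_H = log(N)/log(r) = log(12)/log(7)
= 2.484907/1.94591
= 1.276989


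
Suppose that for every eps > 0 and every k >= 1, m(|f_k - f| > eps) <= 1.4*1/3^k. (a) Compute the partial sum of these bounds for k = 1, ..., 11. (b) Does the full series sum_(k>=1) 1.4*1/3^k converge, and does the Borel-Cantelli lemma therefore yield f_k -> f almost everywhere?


Step 1: List the terms 1.4*1/3^k for k = 1 to 11:
  k=1: 0.466667
  k=2: 0.155556
  k=3: 0.051852
  k=4: 0.017284
  k=5: 0.005761
  k=6: 0.00192
  k=7: 6.401463e-04
  k=8: 2.133821e-04
  k=9: 7.112737e-05
  k=10: 2.370912e-05
  k=11: 7.903041e-06
Step 2: Partial sum = 0.466667 + 0.155556 + 0.051852 + 0.017284 + 0.005761 + 0.00192 + 6.401463e-04 + 2.133821e-04 + 7.112737e-05 + 2.370912e-05 + 7.903041e-06
     = 0.699996
Step 3: The full series sum_(k>=1) 1.4*1/3^k converges (geometric series with ratio 1/3 < 1; a constant multiple of a convergent series converges).
Step 4: Fix eps > 0. Since sum_k m(|f_k - f| > eps) < infinity, the Borel-Cantelli lemma gives
        m(limsup_k {|f_k - f| > eps}) = 0, i.e. for a.e. x, |f_k(x) - f(x)| <= eps for all large k.
        Applying this with eps = 1/j for j = 1, 2, ... and intersecting the countably many full-measure sets,
        for a.e. x we get limsup_k |f_k(x) - f(x)| <= 1/j for every j, hence f_k -> f almost everywhere.
Conclusion: series converges; Borel-Cantelli yields f_k -> f a.e.


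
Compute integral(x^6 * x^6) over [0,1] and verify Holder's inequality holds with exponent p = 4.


Step 1: Exact integral of f*g = integral(x^12, 0, 1) = 1/13
     = 0.076923
Step 2: Holder bound with p=4, q=1.333333:
  ||f||_p = (integral x^24 dx)^(1/4) = (1/25)^(1/4) = 0.447214
  ||g||_q = (integral x^8 dx)^(1/1.333333) = (1/9)^(1/1.333333) = 0.19245
Step 3: Holder bound = ||f||_p * ||g||_q = 0.447214 * 0.19245 = 0.086066
Verification: 0.076923 <= 0.086066 (Holder holds)


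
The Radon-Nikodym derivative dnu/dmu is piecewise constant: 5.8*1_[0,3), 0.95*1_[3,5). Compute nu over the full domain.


Integrate each piece of the Radon-Nikodym derivative:
Step 1: integral_0^3 5.8 dx = 5.8*(3-0) = 5.8*3 = 17.4
Step 2: integral_3^5 0.95 dx = 0.95*(5-3) = 0.95*2 = 1.9
Total: 17.4 + 1.9 = 19.3


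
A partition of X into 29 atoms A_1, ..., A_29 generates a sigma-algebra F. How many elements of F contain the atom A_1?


Each element of F is a union of some subset S of the 29 atoms.
The element contains A_1 iff A_1 is in S.
So we count subsets S of {A_1,...,A_29} with A_1 in S: choose freely among the other 28 atoms.
Count = 2^(29-1) = 2^28 = 268435456.


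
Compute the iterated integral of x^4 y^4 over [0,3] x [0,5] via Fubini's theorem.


By Fubini's theorem, the double integral factors as a product of single integrals:
Step 1: integral_0^3 x^4 dx = [x^5/5] from 0 to 3
     = 3^5/5 = 48.6
Step 2: integral_0^5 y^4 dy = [y^5/5] from 0 to 5
     = 5^5/5 = 625
Step 3: Double integral = 48.6 * 625 = 30375


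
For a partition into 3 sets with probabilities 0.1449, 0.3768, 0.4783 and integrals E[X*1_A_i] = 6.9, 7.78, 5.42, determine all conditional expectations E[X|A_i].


For each cell A_i: E[X|A_i] = E[X*1_A_i] / P(A_i)
Step 1: E[X|A_1] = 6.9 / 0.1449 = 47.619048
Step 2: E[X|A_2] = 7.78 / 0.3768 = 20.647558
Step 3: E[X|A_3] = 5.42 / 0.4783 = 11.3318
Verification: E[X] = sum E[X*1_A_i] = 6.9 + 7.78 + 5.42 = 20.1


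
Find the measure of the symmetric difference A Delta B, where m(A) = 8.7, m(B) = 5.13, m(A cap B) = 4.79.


m(A Delta B) = m(A) + m(B) - 2*m(A n B)
= 8.7 + 5.13 - 2*4.79
= 8.7 + 5.13 - 9.58
= 4.25


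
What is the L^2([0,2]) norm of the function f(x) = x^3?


Step 1: ||f||_2 = (integral_0^2 |x^3|^2 dx)^(1/2)
     = (integral_0^2 x^6 dx)^(1/2)
Step 2: integral_0^2 x^6 dx = [x^7/(7)] from 0 to 2 = 2^7/7
     = 128/7 = 18.285714
Step 3: ||f||_2 = (18.285714)^(1/2) = 4.27618


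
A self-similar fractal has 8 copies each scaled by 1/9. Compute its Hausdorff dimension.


For a self-similar set with N copies scaled by 1/r:
dim_H = log(N)/log(r) = log(8)/log(9)
= 2.079442/2.197225
= 0.946395


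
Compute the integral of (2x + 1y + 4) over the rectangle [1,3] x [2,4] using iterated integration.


By Fubini, integrate in x first, then y.
Step 1: Fix y, integrate over x in [1,3]:
  integral(2x + 1y + 4, x=1..3)
  = 2*(3^2 - 1^2)/2 + (1y + 4)*(3 - 1)
  = 8 + (1y + 4)*2
  = 8 + 2y + 8
  = 16 + 2y
Step 2: Integrate over y in [2,4]:
  integral(16 + 2y, y=2..4)
  = 16*2 + 2*(4^2 - 2^2)/2
  = 32 + 12
  = 44


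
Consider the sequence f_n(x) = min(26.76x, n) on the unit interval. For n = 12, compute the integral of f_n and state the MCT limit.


f(x) = 26.76x on [0,1]; f_n(x) = min(26.76x, n). At n = 12:
Step 1: f(x) reaches 12 at x = 12/26.76 = 0.44843
Step 2: integral(f_12) = integral(26.76x, 0, 0.44843) + integral(12, 0.44843, 1)
       = 26.76*0.44843^2/2 + 12*(1 - 0.44843)
       = 2.690583 + 6.618834
       = 9.309417
Step 3: As n -> infinity, f_n increases to f, so by MCT integral(f_n) -> integral(f) = 26.76/2 = 13.38.
Convergence: integral(f_12) = 9.309417 -> 13.38 as n -> infinity


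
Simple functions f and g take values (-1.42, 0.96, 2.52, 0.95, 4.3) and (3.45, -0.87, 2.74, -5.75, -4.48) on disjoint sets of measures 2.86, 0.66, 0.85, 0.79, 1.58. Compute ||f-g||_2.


Step 1: Compute differences f_i - g_i:
  -1.42 - 3.45 = -4.87
  0.96 - -0.87 = 1.83
  2.52 - 2.74 = -0.22
  0.95 - -5.75 = 6.7
  4.3 - -4.48 = 8.78
Step 2: Compute |diff|^2 * measure for each set:
  |-4.87|^2 * 2.86 = 23.7169 * 2.86 = 67.830334
  |1.83|^2 * 0.66 = 3.3489 * 0.66 = 2.210274
  |-0.22|^2 * 0.85 = 0.0484 * 0.85 = 0.04114
  |6.7|^2 * 0.79 = 44.89 * 0.79 = 35.4631
  |8.78|^2 * 1.58 = 77.0884 * 1.58 = 121.799672
Step 3: Sum = 227.34452
Step 4: ||f-g||_2 = (227.34452)^(1/2) = 15.077948


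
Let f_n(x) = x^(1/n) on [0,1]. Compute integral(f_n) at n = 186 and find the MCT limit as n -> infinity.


At n = 186: f_186(x) = x^(1/186).
Step 1: integral(x^(1/186), 0, 1) = [x^(1/186+1) / (1/186+1)] from 0 to 1
     = 1 / (1/186 + 1) = 1 / ((186+1)/186) = 186/(186+1)
     = 186/187 = 0.994652
Step 2: As n -> infinity, f_n(x) = x^(1/n) -> 1 for x in (0,1], and f_n is increasing in n.
By MCT, lim_n integral(f_n) = integral(lim_n f_n) = integral(1, 0, 1) = 1.
Step 3: Verify convergence: 186/187 = 0.994652 -> 1


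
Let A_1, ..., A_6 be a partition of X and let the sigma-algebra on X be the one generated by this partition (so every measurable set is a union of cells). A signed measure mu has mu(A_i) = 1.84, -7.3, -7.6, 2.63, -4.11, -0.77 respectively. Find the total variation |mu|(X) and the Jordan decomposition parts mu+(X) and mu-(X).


Step 1: Every measurable set is a union of atoms (the cells / points), so a Hahn decomposition is
  obtained by grouping atoms by sign: P = union of atoms with mu > 0, N = union of the remaining atoms.
  Atoms in P (indices): 1, 4;  atoms in N (indices): 2, 3, 5, 6
  Positive values: 1.84, 2.63
  Negative values: -7.3, -7.6, -4.11, -0.77
Step 2: mu+(X) = mu(P) = sum of positive atom values = 4.47
Step 3: mu-(X) = -mu(N) = sum of |negative atom values| = 19.78
Step 4: |mu|(X) = mu+(X) + mu-(X) = 4.47 + 19.78 = 24.25


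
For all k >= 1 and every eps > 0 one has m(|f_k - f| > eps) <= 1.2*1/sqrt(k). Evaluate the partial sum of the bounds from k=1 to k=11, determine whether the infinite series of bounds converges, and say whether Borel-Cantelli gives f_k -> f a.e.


Step 1: List the terms 1.2*1/sqrt(k) for k = 1 to 11:
  k=1: 1.2
  k=2: 0.848528
  k=3: 0.69282
  k=4: 0.6
  k=5: 0.536656
  k=6: 0.489898
  k=7: 0.453557
  k=8: 0.424264
  k=9: 0.4
  k=10: 0.379473
  k=11: 0.361814
Step 2: Partial sum = 1.2 + 0.848528 + 0.69282 + 0.6 + 0.536656 + 0.489898 + 0.453557 + 0.424264 + 0.4 + 0.379473 + 0.361814
     = 6.387011
Step 3: The full series sum_(k>=1) 1.2*1/sqrt(k) diverges (p-series with p = 1/2 <= 1; a nonzero constant multiple of a divergent series diverges).
Step 4: The (first) Borel-Cantelli lemma requires a summable sequence of measures, so it does not apply here;
        from this bound alone no conclusion about a.e. convergence can be drawn (convergence in measure still
        gives an a.e.-convergent subsequence, but not a.e. convergence of the whole sequence).
Conclusion: series diverges; Borel-Cantelli is inconclusive about a.e. convergence of f_k.


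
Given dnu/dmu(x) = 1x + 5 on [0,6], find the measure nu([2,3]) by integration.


nu(A) = integral_A (dnu/dmu) dmu = integral_2^3 (1x + 5) dx
Step 1: Antiderivative F(x) = (1/2)x^2 + 5x
Step 2: F(3) = (1/2)*3^2 + 5*3 = 4.5 + 15 = 19.5
Step 3: F(2) = (1/2)*2^2 + 5*2 = 2 + 10 = 12
Step 4: nu([2,3]) = F(3) - F(2) = 19.5 - 12 = 7.5


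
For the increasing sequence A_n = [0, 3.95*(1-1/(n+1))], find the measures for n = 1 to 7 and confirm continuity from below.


By continuity of measure from below: if A_n increases to A, then m(A_n) -> m(A).
Here A = [0, 3.95], so m(A) = 3.95
Step 1: a_1 = 3.95*(1 - 1/2) = 1.975, m(A_1) = 1.975
Step 2: a_2 = 3.95*(1 - 1/3) = 2.6333, m(A_2) = 2.6333
Step 3: a_3 = 3.95*(1 - 1/4) = 2.9625, m(A_3) = 2.9625
Step 4: a_4 = 3.95*(1 - 1/5) = 3.16, m(A_4) = 3.16
Step 5: a_5 = 3.95*(1 - 1/6) = 3.2917, m(A_5) = 3.2917
Step 6: a_6 = 3.95*(1 - 1/7) = 3.3857, m(A_6) = 3.3857
Step 7: a_7 = 3.95*(1 - 1/8) = 3.4563, m(A_7) = 3.4563
Limit: m(A_n) -> m([0,3.95]) = 3.95


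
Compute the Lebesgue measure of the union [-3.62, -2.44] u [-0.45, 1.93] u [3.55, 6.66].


For pairwise disjoint intervals, m(union) = sum of lengths.
= (-2.44 - -3.62) + (1.93 - -0.45) + (6.66 - 3.55)
= 1.18 + 2.38 + 3.11
= 6.67


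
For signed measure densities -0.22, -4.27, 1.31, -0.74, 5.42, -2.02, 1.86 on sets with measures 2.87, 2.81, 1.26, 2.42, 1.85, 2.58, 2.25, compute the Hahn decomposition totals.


Step 1: Compute signed measure on each set:
  Set 1: -0.22 * 2.87 = -0.6314
  Set 2: -4.27 * 2.81 = -11.9987
  Set 3: 1.31 * 1.26 = 1.6506
  Set 4: -0.74 * 2.42 = -1.7908
  Set 5: 5.42 * 1.85 = 10.027
  Set 6: -2.02 * 2.58 = -5.2116
  Set 7: 1.86 * 2.25 = 4.185
Step 2: Total signed measure = (-0.6314) + (-11.9987) + (1.6506) + (-1.7908) + (10.027) + (-5.2116) + (4.185)
     = -3.7699
Step 3: Positive part mu+(X) = sum of positive contributions = 15.8626
Step 4: Negative part mu-(X) = |sum of negative contributions| = 19.6325


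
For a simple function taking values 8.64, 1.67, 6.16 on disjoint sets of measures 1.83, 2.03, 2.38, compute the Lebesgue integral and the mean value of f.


Step 1: Integral = sum(value_i * measure_i)
= 8.64*1.83 + 1.67*2.03 + 6.16*2.38
= 15.8112 + 3.3901 + 14.6608
= 33.8621
Step 2: Total measure of domain = 1.83 + 2.03 + 2.38 = 6.24
Step 3: Average value = 33.8621 / 6.24 = 5.426619


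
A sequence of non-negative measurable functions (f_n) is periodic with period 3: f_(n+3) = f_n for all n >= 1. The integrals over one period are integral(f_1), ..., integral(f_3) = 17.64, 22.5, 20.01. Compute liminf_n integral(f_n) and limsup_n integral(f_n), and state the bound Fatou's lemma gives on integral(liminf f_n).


The sequence (integral(f_n)) is periodic with period 3, repeating the values 17.64, 22.5, 20.01 indefinitely.
Step 1: For a periodic sequence, every tail (a_m, a_(m+1), ...) contains all 3 period values infinitely often.
Step 2: Hence inf of every tail = min of the period values = min(17.64, 22.5, 20.01) = 17.64.
        liminf_n integral(f_n) = sup over m of (inf of tail from m) = 17.64.
Step 3: Similarly sup of every tail = max of the period values = 22.5.
        limsup_n integral(f_n) = 22.5.
Step 4: Fatou's lemma: integral(liminf_n f_n) <= liminf_n integral(f_n) = 17.64.
        So the integral of the pointwise liminf is at most 17.64.


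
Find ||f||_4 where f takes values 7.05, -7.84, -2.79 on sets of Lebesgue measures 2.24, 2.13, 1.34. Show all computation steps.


Step 1: Compute |f_i|^4 for each value:
  |7.05|^4 = 2470.338506
  |-7.84|^4 = 3778.019983
  |-2.79|^4 = 60.592213
Step 2: Multiply by measures and sum:
  2470.338506 * 2.24 = 5533.558254
  3778.019983 * 2.13 = 8047.182565
  60.592213 * 1.34 = 81.193565
Sum = 5533.558254 + 8047.182565 + 81.193565 = 13661.934384
Step 3: Take the p-th root:
||f||_4 = (13661.934384)^(1/4) = 10.811303


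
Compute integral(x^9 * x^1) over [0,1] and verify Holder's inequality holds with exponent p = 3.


Step 1: Exact integral of f*g = integral(x^10, 0, 1) = 1/11
     = 0.090909
Step 2: Holder bound with p=3, q=1.5:
  ||f||_p = (integral x^27 dx)^(1/3) = (1/28)^(1/3) = 0.329317
  ||g||_q = (integral x^1.5 dx)^(1/1.5) = (1/2.5)^(1/1.5) = 0.542884
Step 3: Holder bound = ||f||_p * ||g||_q = 0.329317 * 0.542884 = 0.178781
Verification: 0.090909 <= 0.178781 (Holder holds)


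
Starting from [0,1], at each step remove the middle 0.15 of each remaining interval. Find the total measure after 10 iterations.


Step 1: At each step, fraction remaining = 1 - 0.15 = 0.85
Step 2: After 10 steps, measure = (0.85)^10
Result = 0.196874


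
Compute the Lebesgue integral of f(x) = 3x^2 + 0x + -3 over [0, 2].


The Lebesgue integral of a Riemann-integrable function agrees with the Riemann integral.
Antiderivative F(x) = (3/3)x^3 + (0/2)x^2 + -3x
F(2) = (3/3)*2^3 + (0/2)*2^2 + -3*2
     = (3/3)*8 + (0/2)*4 + -3*2
     = 8 + 0.0 + -6
     = 2
F(0) = 0.0
Integral = F(2) - F(0) = 2 - 0.0 = 2


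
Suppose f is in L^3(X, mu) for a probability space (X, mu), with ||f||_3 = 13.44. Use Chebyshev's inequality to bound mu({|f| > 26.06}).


Chebyshev/Markov inequality: mu(|f| > eps) <= (||f||_p / eps)^p
Step 1: ||f||_3 / eps = 13.44 / 26.06 = 0.515733
Step 2: Raise to power p = 3:
  (0.515733)^3 = 0.137175
Step 3: Therefore mu(|f| > 26.06) <= 0.137175


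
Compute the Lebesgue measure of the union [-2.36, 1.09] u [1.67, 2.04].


For pairwise disjoint intervals, m(union) = sum of lengths.
= (1.09 - -2.36) + (2.04 - 1.67)
= 3.45 + 0.37
= 3.82


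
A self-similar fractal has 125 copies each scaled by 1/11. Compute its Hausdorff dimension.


For a self-similar set with N copies scaled by 1/r:
dim_H = log(N)/log(r) = log(125)/log(11)
= 4.828314/2.397895
= 2.013563


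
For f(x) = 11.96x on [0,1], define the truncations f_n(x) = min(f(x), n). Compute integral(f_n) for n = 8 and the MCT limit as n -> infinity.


f(x) = 11.96x on [0,1]; f_n(x) = min(11.96x, n). At n = 8:
Step 1: f(x) reaches 8 at x = 8/11.96 = 0.668896
Step 2: integral(f_8) = integral(11.96x, 0, 0.668896) + integral(8, 0.668896, 1)
       = 11.96*0.668896^2/2 + 8*(1 - 0.668896)
       = 2.675585 + 2.648829
       = 5.324415
Step 3: As n -> infinity, f_n increases to f, so by MCT integral(f_n) -> integral(f) = 11.96/2 = 5.98.
Convergence: integral(f_8) = 5.324415 -> 5.98 as n -> infinity


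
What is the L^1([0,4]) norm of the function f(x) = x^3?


Step 1: ||f||_1 = (integral_0^4 |x^3|^1 dx)^(1/1)
     = (integral_0^4 x^3 dx)^(1/1)
Step 2: integral_0^4 x^3 dx = [x^4/(4)] from 0 to 4 = 4^4/4
     = 256/4 = 64
Step 3: ||f||_1 = (64)^(1/1) = 64


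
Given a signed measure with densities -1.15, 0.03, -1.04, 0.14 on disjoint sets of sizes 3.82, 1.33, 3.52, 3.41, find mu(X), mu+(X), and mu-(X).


Step 1: Compute signed measure on each set:
  Set 1: -1.15 * 3.82 = -4.393
  Set 2: 0.03 * 1.33 = 0.0399
  Set 3: -1.04 * 3.52 = -3.6608
  Set 4: 0.14 * 3.41 = 0.4774
Step 2: Total signed measure = (-4.393) + (0.0399) + (-3.6608) + (0.4774)
     = -7.5365
Step 3: Positive part mu+(X) = sum of positive contributions = 0.5173
Step 4: Negative part mu-(X) = |sum of negative contributions| = 8.0538


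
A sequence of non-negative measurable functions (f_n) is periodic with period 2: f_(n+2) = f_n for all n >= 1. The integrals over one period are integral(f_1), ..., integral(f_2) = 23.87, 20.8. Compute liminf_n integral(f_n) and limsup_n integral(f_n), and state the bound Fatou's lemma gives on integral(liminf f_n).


The sequence (integral(f_n)) is periodic with period 2, repeating the values 23.87, 20.8 indefinitely.
Step 1: For a periodic sequence, every tail (a_m, a_(m+1), ...) contains all 2 period values infinitely often.
Step 2: Hence inf of every tail = min of the period values = min(23.87, 20.8) = 20.8.
        liminf_n integral(f_n) = sup over m of (inf of tail from m) = 20.8.
Step 3: Similarly sup of every tail = max of the period values = 23.87.
        limsup_n integral(f_n) = 23.87.
Step 4: Fatou's lemma: integral(liminf_n f_n) <= liminf_n integral(f_n) = 20.8.
        So the integral of the pointwise liminf is at most 20.8.


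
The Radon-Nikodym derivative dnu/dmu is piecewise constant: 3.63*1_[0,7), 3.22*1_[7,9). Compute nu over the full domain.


Integrate each piece of the Radon-Nikodym derivative:
Step 1: integral_0^7 3.63 dx = 3.63*(7-0) = 3.63*7 = 25.41
Step 2: integral_7^9 3.22 dx = 3.22*(9-7) = 3.22*2 = 6.44
Total: 25.41 + 6.44 = 31.85


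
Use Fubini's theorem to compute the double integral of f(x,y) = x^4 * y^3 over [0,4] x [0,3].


By Fubini's theorem, the double integral factors as a product of single integrals:
Step 1: integral_0^4 x^4 dx = [x^5/5] from 0 to 4
     = 4^5/5 = 204.8
Step 2: integral_0^3 y^3 dy = [y^4/4] from 0 to 3
     = 3^4/4 = 20.25
Step 3: Double integral = 204.8 * 20.25 = 4147.2


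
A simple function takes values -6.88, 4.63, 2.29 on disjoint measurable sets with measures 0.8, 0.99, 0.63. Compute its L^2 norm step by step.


Step 1: Compute |f_i|^2 for each value:
  |-6.88|^2 = 47.3344
  |4.63|^2 = 21.4369
  |2.29|^2 = 5.2441
Step 2: Multiply by measures and sum:
  47.3344 * 0.8 = 37.86752
  21.4369 * 0.99 = 21.222531
  5.2441 * 0.63 = 3.303783
Sum = 37.86752 + 21.222531 + 3.303783 = 62.393834
Step 3: Take the p-th root:
||f||_2 = (62.393834)^(1/2) = 7.898977


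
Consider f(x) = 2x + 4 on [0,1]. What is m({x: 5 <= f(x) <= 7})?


f^(-1)([5, 7]) = {x : 5 <= 2x + 4 <= 7}
Solving: (5 - 4)/2 <= x <= (7 - 4)/2
= [0.5, 1.5]
Intersecting with [0,1]: [0.5, 1]
Measure = 1 - 0.5 = 0.5


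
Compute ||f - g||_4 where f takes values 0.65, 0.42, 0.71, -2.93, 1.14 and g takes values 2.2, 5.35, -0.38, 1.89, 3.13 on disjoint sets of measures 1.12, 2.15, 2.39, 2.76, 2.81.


Step 1: Compute differences f_i - g_i:
  0.65 - 2.2 = -1.55
  0.42 - 5.35 = -4.93
  0.71 - -0.38 = 1.09
  -2.93 - 1.89 = -4.82
  1.14 - 3.13 = -1.99
Step 2: Compute |diff|^4 * measure for each set:
  |-1.55|^4 * 1.12 = 5.772006 * 1.12 = 6.464647
  |-4.93|^4 * 2.15 = 590.728164 * 2.15 = 1270.065553
  |1.09|^4 * 2.39 = 1.411582 * 2.39 = 3.37368
  |-4.82|^4 * 2.76 = 539.74441 * 2.76 = 1489.694571
  |-1.99|^4 * 2.81 = 15.682392 * 2.81 = 44.067522
Step 3: Sum = 2813.665972
Step 4: ||f-g||_4 = (2813.665972)^(1/4) = 7.283131


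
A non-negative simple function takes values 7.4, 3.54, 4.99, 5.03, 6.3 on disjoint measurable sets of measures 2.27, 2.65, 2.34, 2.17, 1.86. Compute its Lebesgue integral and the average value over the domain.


Step 1: Integral = sum(value_i * measure_i)
= 7.4*2.27 + 3.54*2.65 + 4.99*2.34 + 5.03*2.17 + 6.3*1.86
= 16.798 + 9.381 + 11.6766 + 10.9151 + 11.718
= 60.4887
Step 2: Total measure of domain = 2.27 + 2.65 + 2.34 + 2.17 + 1.86 = 11.29
Step 3: Average value = 60.4887 / 11.29 = 5.357724


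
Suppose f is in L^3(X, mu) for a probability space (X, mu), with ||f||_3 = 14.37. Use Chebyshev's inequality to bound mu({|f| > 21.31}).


Chebyshev/Markov inequality: mu(|f| > eps) <= (||f||_p / eps)^p
Step 1: ||f||_3 / eps = 14.37 / 21.31 = 0.674331
Step 2: Raise to power p = 3:
  (0.674331)^3 = 0.306634
Step 3: Therefore mu(|f| > 21.31) <= 0.306634


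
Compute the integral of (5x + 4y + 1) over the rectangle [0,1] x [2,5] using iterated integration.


By Fubini, integrate in x first, then y.
Step 1: Fix y, integrate over x in [0,1]:
  integral(5x + 4y + 1, x=0..1)
  = 5*(1^2 - 0^2)/2 + (4y + 1)*(1 - 0)
  = 2.5 + (4y + 1)*1
  = 2.5 + 4y + 1
  = 3.5 + 4y
Step 2: Integrate over y in [2,5]:
  integral(3.5 + 4y, y=2..5)
  = 3.5*3 + 4*(5^2 - 2^2)/2
  = 10.5 + 42
  = 52.5


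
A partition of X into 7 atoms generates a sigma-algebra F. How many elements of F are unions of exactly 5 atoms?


Each element of F is a union of some subset of the 7 atoms.
Elements that are unions of exactly 5 atoms correspond to 5-element subsets of the 7 atoms.
Count = C(7, 5) = 7! / (5! * 2!) = 21.


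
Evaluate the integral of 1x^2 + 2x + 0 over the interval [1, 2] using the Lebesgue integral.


The Lebesgue integral of a Riemann-integrable function agrees with the Riemann integral.
Antiderivative F(x) = (1/3)x^3 + (2/2)x^2 + 0x
F(2) = (1/3)*2^3 + (2/2)*2^2 + 0*2
     = (1/3)*8 + (2/2)*4 + 0*2
     = 2.666667 + 4 + 0
     = 6.666667
F(1) = 1.333333
Integral = F(2) - F(1) = 6.666667 - 1.333333 = 5.333333


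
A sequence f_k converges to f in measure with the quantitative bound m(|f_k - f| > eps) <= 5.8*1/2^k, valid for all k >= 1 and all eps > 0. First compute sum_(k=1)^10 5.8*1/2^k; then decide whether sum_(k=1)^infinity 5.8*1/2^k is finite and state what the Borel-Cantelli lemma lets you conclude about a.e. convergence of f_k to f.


Step 1: List the terms 5.8*1/2^k for k = 1 to 10:
  k=1: 2.9
  k=2: 1.45
  k=3: 0.725
  k=4: 0.3625
  k=5: 0.18125
  k=6: 0.090625
  k=7: 0.045312
  k=8: 0.022656
  k=9: 0.011328
  k=10: 0.005664
Step 2: Partial sum = 2.9 + 1.45 + 0.725 + 0.3625 + 0.18125 + 0.090625 + 0.045312 + 0.022656 + 0.011328 + 0.005664
     = 5.794336
Step 3: The full series sum_(k>=1) 5.8*1/2^k converges (geometric series with ratio 1/2 < 1; a constant multiple of a convergent series converges).
Step 4: Fix eps > 0. Since sum_k m(|f_k - f| > eps) < infinity, the Borel-Cantelli lemma gives
        m(limsup_k {|f_k - f| > eps}) = 0, i.e. for a.e. x, |f_k(x) - f(x)| <= eps for all large k.
        Applying this with eps = 1/j for j = 1, 2, ... and intersecting the countably many full-measure sets,
        for a.e. x we get limsup_k |f_k(x) - f(x)| <= 1/j for every j, hence f_k -> f almost everywhere.
Conclusion: series converges; Borel-Cantelli yields f_k -> f a.e.


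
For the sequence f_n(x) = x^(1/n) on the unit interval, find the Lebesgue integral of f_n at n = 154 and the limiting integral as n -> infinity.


At n = 154: f_154(x) = x^(1/154).
Step 1: integral(x^(1/154), 0, 1) = [x^(1/154+1) / (1/154+1)] from 0 to 1
     = 1 / (1/154 + 1) = 1 / ((154+1)/154) = 154/(154+1)
     = 154/155 = 0.993548
Step 2: As n -> infinity, f_n(x) = x^(1/n) -> 1 for x in (0,1], and f_n is increasing in n.
By MCT, lim_n integral(f_n) = integral(lim_n f_n) = integral(1, 0, 1) = 1.
Step 3: Verify convergence: 154/155 = 0.993548 -> 1


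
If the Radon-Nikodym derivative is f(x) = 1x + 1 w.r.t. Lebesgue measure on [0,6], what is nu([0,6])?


nu(A) = integral_A (dnu/dmu) dmu = integral_0^6 (1x + 1) dx
Step 1: Antiderivative F(x) = (1/2)x^2 + 1x
Step 2: F(6) = (1/2)*6^2 + 1*6 = 18 + 6 = 24
Step 3: F(0) = (1/2)*0^2 + 1*0 = 0.0 + 0 = 0.0
Step 4: nu([0,6]) = F(6) - F(0) = 24 - 0.0 = 24


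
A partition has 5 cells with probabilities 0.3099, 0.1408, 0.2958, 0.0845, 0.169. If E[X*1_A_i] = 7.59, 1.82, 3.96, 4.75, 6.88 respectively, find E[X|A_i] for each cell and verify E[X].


For each cell A_i: E[X|A_i] = E[X*1_A_i] / P(A_i)
Step 1: E[X|A_1] = 7.59 / 0.3099 = 24.491772
Step 2: E[X|A_2] = 1.82 / 0.1408 = 12.926136
Step 3: E[X|A_3] = 3.96 / 0.2958 = 13.387424
Step 4: E[X|A_4] = 4.75 / 0.0845 = 56.213018
Step 5: E[X|A_5] = 6.88 / 0.169 = 40.710059
Verification: E[X] = sum E[X*1_A_i] = 7.59 + 1.82 + 3.96 + 4.75 + 6.88 = 25


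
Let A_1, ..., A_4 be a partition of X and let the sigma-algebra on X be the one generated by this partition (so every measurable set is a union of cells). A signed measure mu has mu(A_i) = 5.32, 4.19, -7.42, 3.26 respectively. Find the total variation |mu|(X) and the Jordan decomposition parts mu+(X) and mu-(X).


Step 1: Every measurable set is a union of atoms (the cells / points), so a Hahn decomposition is
  obtained by grouping atoms by sign: P = union of atoms with mu > 0, N = union of the remaining atoms.
  Atoms in P (indices): 1, 2, 4;  atoms in N (indices): 3
  Positive values: 5.32, 4.19, 3.26
  Negative values: -7.42
Step 2: mu+(X) = mu(P) = sum of positive atom values = 12.77
Step 3: mu-(X) = -mu(N) = sum of |negative atom values| = 7.42
Step 4: |mu|(X) = mu+(X) + mu-(X) = 12.77 + 7.42 = 20.19


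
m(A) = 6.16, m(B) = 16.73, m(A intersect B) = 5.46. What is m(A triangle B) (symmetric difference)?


m(A Delta B) = m(A) + m(B) - 2*m(A n B)
= 6.16 + 16.73 - 2*5.46
= 6.16 + 16.73 - 10.92
= 11.97


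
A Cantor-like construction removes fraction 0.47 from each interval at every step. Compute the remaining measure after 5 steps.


Step 1: At each step, fraction remaining = 1 - 0.47 = 0.53
Step 2: After 5 steps, measure = (0.53)^5
Step 3: Computing the power step by step:
  After step 1: 0.53
  After step 2: 0.2809
  After step 3: 0.148877
  After step 4: 0.078905
  After step 5: 0.04182
Result = 0.04182


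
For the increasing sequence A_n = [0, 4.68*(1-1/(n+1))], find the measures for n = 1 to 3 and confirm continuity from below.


By continuity of measure from below: if A_n increases to A, then m(A_n) -> m(A).
Here A = [0, 4.68], so m(A) = 4.68
Step 1: a_1 = 4.68*(1 - 1/2) = 2.34, m(A_1) = 2.34
Step 2: a_2 = 4.68*(1 - 1/3) = 3.12, m(A_2) = 3.12
Step 3: a_3 = 4.68*(1 - 1/4) = 3.51, m(A_3) = 3.51
Limit: m(A_n) -> m([0,4.68]) = 4.68


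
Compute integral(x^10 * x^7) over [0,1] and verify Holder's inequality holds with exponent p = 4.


Step 1: Exact integral of f*g = integral(x^17, 0, 1) = 1/18
     = 0.055556
Step 2: Holder bound with p=4, q=1.333333:
  ||f||_p = (integral x^40 dx)^(1/4) = (1/41)^(1/4) = 0.395188
  ||g||_q = (integral x^9.333333 dx)^(1/1.333333) = (1/10.333333)^(1/1.333333) = 0.173508
Step 3: Holder bound = ||f||_p * ||g||_q = 0.395188 * 0.173508 = 0.068568
Verification: 0.055556 <= 0.068568 (Holder holds)


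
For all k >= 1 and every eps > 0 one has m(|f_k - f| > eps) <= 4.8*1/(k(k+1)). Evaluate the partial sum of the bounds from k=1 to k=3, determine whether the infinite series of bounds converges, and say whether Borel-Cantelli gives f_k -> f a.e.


Step 1: List the terms 4.8*1/(k(k+1)) for k = 1 to 3:
  k=1: 2.4
  k=2: 0.8
  k=3: 0.4
Step 2: Partial sum = 2.4 + 0.8 + 0.4
     = 3.6
Step 3: The full series sum_(k>=1) 4.8*1/(k(k+1)) converges (telescoping series sum 1/(k(k+1)) = 1; a constant multiple of a convergent series converges).
Step 4: Fix eps > 0. Since sum_k m(|f_k - f| > eps) < infinity, the Borel-Cantelli lemma gives
        m(limsup_k {|f_k - f| > eps}) = 0, i.e. for a.e. x, |f_k(x) - f(x)| <= eps for all large k.
        Applying this with eps = 1/j for j = 1, 2, ... and intersecting the countably many full-measure sets,
        for a.e. x we get limsup_k |f_k(x) - f(x)| <= 1/j for every j, hence f_k -> f almost everywhere.
Conclusion: series converges; Borel-Cantelli yields f_k -> f a.e.


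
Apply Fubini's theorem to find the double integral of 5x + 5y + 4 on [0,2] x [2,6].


By Fubini, integrate in x first, then y.
Step 1: Fix y, integrate over x in [0,2]:
  integral(5x + 5y + 4, x=0..2)
  = 5*(2^2 - 0^2)/2 + (5y + 4)*(2 - 0)
  = 10 + (5y + 4)*2
  = 10 + 10y + 8
  = 18 + 10y
Step 2: Integrate over y in [2,6]:
  integral(18 + 10y, y=2..6)
  = 18*4 + 10*(6^2 - 2^2)/2
  = 72 + 160
  = 232


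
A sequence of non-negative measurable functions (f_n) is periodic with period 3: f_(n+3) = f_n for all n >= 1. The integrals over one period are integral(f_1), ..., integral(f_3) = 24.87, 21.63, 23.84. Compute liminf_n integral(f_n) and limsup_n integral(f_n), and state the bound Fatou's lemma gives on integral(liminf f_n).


The sequence (integral(f_n)) is periodic with period 3, repeating the values 24.87, 21.63, 23.84 indefinitely.
Step 1: For a periodic sequence, every tail (a_m, a_(m+1), ...) contains all 3 period values infinitely often.
Step 2: Hence inf of every tail = min of the period values = min(24.87, 21.63, 23.84) = 21.63.
        liminf_n integral(f_n) = sup over m of (inf of tail from m) = 21.63.
Step 3: Similarly sup of every tail = max of the period values = 24.87.
        limsup_n integral(f_n) = 24.87.
Step 4: Fatou's lemma: integral(liminf_n f_n) <= liminf_n integral(f_n) = 21.63.
        So the integral of the pointwise liminf is at most 21.63.


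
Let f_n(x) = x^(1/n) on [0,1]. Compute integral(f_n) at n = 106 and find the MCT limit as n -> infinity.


At n = 106: f_106(x) = x^(1/106).
Step 1: integral(x^(1/106), 0, 1) = [x^(1/106+1) / (1/106+1)] from 0 to 1
     = 1 / (1/106 + 1) = 1 / ((106+1)/106) = 106/(106+1)
     = 106/107 = 0.990654
Step 2: As n -> infinity, f_n(x) = x^(1/n) -> 1 for x in (0,1], and f_n is increasing in n.
By MCT, lim_n integral(f_n) = integral(lim_n f_n) = integral(1, 0, 1) = 1.
Step 3: Verify convergence: 106/107 = 0.990654 -> 1


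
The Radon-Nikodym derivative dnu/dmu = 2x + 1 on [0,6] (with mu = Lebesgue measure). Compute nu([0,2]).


nu(A) = integral_A (dnu/dmu) dmu = integral_0^2 (2x + 1) dx
Step 1: Antiderivative F(x) = (2/2)x^2 + 1x
Step 2: F(2) = (2/2)*2^2 + 1*2 = 4 + 2 = 6
Step 3: F(0) = (2/2)*0^2 + 1*0 = 0.0 + 0 = 0.0
Step 4: nu([0,2]) = F(2) - F(0) = 6 - 0.0 = 6


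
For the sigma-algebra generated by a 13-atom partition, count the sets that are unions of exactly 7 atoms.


Each element of F is a union of some subset of the 13 atoms.
Elements that are unions of exactly 7 atoms correspond to 7-element subsets of the 13 atoms.
Count = C(13, 7) = 13! / (7! * 6!) = 1716.


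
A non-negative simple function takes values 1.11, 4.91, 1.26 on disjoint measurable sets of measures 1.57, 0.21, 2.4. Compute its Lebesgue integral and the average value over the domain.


Step 1: Integral = sum(value_i * measure_i)
= 1.11*1.57 + 4.91*0.21 + 1.26*2.4
= 1.7427 + 1.0311 + 3.024
= 5.7978
Step 2: Total measure of domain = 1.57 + 0.21 + 2.4 = 4.18
Step 3: Average value = 5.7978 / 4.18 = 1.387033
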